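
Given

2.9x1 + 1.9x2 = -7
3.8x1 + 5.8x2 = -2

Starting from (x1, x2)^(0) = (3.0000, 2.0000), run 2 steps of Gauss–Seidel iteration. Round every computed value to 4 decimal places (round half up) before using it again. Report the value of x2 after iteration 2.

Iteration 1:
  x1 = (-7 - (1.9)·2.0000) / (2.9) = -3.7241
  x2 = (-2 - (3.8)·-3.7241) / (5.8) = 2.0951
Iteration 2:
  x1 = (-7 - (1.9)·2.0951) / (2.9) = -3.7864
  x2 = (-2 - (3.8)·-3.7864) / (5.8) = 2.1359

2.1359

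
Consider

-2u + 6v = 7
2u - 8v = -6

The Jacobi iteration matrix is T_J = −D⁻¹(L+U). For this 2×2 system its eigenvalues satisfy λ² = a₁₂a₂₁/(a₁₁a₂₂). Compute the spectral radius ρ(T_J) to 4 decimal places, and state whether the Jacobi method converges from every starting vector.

0.8660

a₁₂a₂₁/(a₁₁a₂₂) = (6)·(2) / ((-2)·(-8)) = 0.750000
ρ = √|0.750000| = √0.750000 = 0.8660
ρ < 1, so Jacobi converges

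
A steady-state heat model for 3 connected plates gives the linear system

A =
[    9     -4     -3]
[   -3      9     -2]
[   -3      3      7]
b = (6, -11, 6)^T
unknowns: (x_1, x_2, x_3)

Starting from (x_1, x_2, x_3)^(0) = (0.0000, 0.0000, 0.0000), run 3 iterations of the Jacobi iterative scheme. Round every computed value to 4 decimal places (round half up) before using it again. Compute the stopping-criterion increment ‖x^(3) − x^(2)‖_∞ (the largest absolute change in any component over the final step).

0.4533

Iteration 1:
  x_1 = (6 - (-4)·0.0000 - (-3)·0.0000) / (9) = 0.6667
  x_2 = (-11 - (-3)·0.0000 - (-2)·0.0000) / (9) = -1.2222
  x_3 = (6 - (-3)·0.0000 - (3)·0.0000) / (7) = 0.8571
Iteration 2:
  x_1 = (6 - (-4)·-1.2222 - (-3)·0.8571) / (9) = 0.4092
  x_2 = (-11 - (-3)·0.6667 - (-2)·0.8571) / (9) = -0.8095
  x_3 = (6 - (-3)·0.6667 - (3)·-1.2222) / (7) = 1.6667
Iteration 3:
  x_1 = (6 - (-4)·-0.8095 - (-3)·1.6667) / (9) = 0.8625
  x_2 = (-11 - (-3)·0.4092 - (-2)·1.6667) / (9) = -0.7154
  x_3 = (6 - (-3)·0.4092 - (3)·-0.8095) / (7) = 1.3794
Change: (0.4533, 0.0941, -0.2873) → max |·| = 0.4533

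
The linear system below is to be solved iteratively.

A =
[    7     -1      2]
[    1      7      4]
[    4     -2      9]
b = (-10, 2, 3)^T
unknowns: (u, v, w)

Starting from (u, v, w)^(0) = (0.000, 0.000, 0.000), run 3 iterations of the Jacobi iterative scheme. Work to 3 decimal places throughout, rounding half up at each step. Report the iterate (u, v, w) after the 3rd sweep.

Iteration 1:
  u = (-10 - (-1)·0.000 - (2)·0.000) / (7) = -1.429
  v = (2 - (1)·0.000 - (4)·0.000) / (7) = 0.286
  w = (3 - (4)·0.000 - (-2)·0.000) / (9) = 0.333
Iteration 2:
  u = (-10 - (-1)·0.286 - (2)·0.333) / (7) = -1.483
  v = (2 - (1)·-1.429 - (4)·0.333) / (7) = 0.300
  w = (3 - (4)·-1.429 - (-2)·0.286) / (9) = 1.032
Iteration 3:
  u = (-10 - (-1)·0.300 - (2)·1.032) / (7) = -1.681
  v = (2 - (1)·-1.483 - (4)·1.032) / (7) = -0.092
  w = (3 - (4)·-1.483 - (-2)·0.300) / (9) = 1.059

(-1.681, -0.092, 1.059)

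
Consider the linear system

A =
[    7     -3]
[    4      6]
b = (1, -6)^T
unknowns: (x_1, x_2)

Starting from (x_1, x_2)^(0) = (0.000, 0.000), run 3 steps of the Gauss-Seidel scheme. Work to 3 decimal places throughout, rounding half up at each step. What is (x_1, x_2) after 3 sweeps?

(-0.193, -0.871)

Iteration 1:
  x_1 = (1 - (-3)·0.000) / (7) = 0.143
  x_2 = (-6 - (4)·0.143) / (6) = -1.095
Iteration 2:
  x_1 = (1 - (-3)·-1.095) / (7) = -0.326
  x_2 = (-6 - (4)·-0.326) / (6) = -0.783
Iteration 3:
  x_1 = (1 - (-3)·-0.783) / (7) = -0.193
  x_2 = (-6 - (4)·-0.193) / (6) = -0.871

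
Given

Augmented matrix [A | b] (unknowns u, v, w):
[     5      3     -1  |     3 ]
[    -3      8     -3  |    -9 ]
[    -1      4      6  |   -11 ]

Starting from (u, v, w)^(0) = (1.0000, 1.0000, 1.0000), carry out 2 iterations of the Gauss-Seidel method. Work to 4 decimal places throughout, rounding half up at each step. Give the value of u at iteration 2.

Iteration 1:
  u = (3 - (3)·1.0000 - (-1)·1.0000) / (5) = 0.2000
  v = (-9 - (-3)·0.2000 - (-3)·1.0000) / (8) = -0.6750
  w = (-11 - (-1)·0.2000 - (4)·-0.6750) / (6) = -1.3500
Iteration 2:
  u = (3 - (3)·-0.6750 - (-1)·-1.3500) / (5) = 0.7350
  v = (-9 - (-3)·0.7350 - (-3)·-1.3500) / (8) = -1.3556
  w = (-11 - (-1)·0.7350 - (4)·-1.3556) / (6) = -0.8071

0.7350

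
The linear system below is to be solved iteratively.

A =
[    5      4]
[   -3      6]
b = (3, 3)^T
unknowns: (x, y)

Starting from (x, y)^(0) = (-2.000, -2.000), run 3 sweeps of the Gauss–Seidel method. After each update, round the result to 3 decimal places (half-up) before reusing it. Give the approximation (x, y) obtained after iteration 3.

Iteration 1:
  x = (3 - (4)·-2.000) / (5) = 2.200
  y = (3 - (-3)·2.200) / (6) = 1.600
Iteration 2:
  x = (3 - (4)·1.600) / (5) = -0.680
  y = (3 - (-3)·-0.680) / (6) = 0.160
Iteration 3:
  x = (3 - (4)·0.160) / (5) = 0.472
  y = (3 - (-3)·0.472) / (6) = 0.736

(0.472, 0.736)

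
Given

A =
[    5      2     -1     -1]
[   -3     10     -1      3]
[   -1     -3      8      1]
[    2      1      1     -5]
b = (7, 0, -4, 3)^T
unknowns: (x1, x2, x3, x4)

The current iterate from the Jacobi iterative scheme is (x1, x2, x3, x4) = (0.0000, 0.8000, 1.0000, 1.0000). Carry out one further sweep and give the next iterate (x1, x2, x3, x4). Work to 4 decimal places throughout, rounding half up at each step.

(1.4800, -0.2000, -0.3250, -0.2400)

One sweep:
  x1 = (7 - (2)·0.8000 - (-1)·1.0000 - (-1)·1.0000) / (5) = 1.4800
  x2 = (0 - (-3)·0.0000 - (-1)·1.0000 - (3)·1.0000) / (10) = -0.2000
  x3 = (-4 - (-1)·0.0000 - (-3)·0.8000 - (1)·1.0000) / (8) = -0.3250
  x4 = (3 - (2)·0.0000 - (1)·0.8000 - (1)·1.0000) / (-5) = -0.2400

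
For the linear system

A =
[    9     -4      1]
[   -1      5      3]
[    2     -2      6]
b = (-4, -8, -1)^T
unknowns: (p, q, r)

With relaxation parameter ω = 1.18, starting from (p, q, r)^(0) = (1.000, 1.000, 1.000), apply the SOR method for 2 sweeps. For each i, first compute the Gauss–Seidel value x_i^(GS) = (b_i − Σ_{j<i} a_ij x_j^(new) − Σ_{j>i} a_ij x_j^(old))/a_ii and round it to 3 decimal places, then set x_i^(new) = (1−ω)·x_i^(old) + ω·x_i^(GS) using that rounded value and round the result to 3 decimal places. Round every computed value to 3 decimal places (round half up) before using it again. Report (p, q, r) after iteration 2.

(-1.782, -0.822, 0.428)

Iteration 1:
  p: GS value = (-4 - (-4)·1.000 - (1)·1.000) / (9) = -0.111;  p ← (1−ω)·1.000 + ω·-0.111 = -0.311
  q: GS value = (-8 - (-1)·-0.311 - (3)·1.000) / (5) = -2.262;  q ← (1−ω)·1.000 + ω·-2.262 = -2.849
  r: GS value = (-1 - (2)·-0.311 - (-2)·-2.849) / (6) = -1.013;  r ← (1−ω)·1.000 + ω·-1.013 = -1.375
Iteration 2:
  p: GS value = (-4 - (-4)·-2.849 - (1)·-1.375) / (9) = -1.558;  p ← (1−ω)·-0.311 + ω·-1.558 = -1.782
  q: GS value = (-8 - (-1)·-1.782 - (3)·-1.375) / (5) = -1.131;  q ← (1−ω)·-2.849 + ω·-1.131 = -0.822
  r: GS value = (-1 - (2)·-1.782 - (-2)·-0.822) / (6) = 0.153;  r ← (1−ω)·-1.375 + ω·0.153 = 0.428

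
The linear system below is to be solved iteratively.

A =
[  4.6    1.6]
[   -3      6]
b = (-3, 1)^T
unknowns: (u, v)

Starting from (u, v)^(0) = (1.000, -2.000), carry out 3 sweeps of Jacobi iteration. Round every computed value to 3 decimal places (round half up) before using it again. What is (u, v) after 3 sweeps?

(-0.718, -0.275)

Iteration 1:
  u = (-3 - (1.6)·-2.000) / (4.6) = 0.043
  v = (1 - (-3)·1.000) / (6) = 0.667
Iteration 2:
  u = (-3 - (1.6)·0.667) / (4.6) = -0.884
  v = (1 - (-3)·0.043) / (6) = 0.188
Iteration 3:
  u = (-3 - (1.6)·0.188) / (4.6) = -0.718
  v = (1 - (-3)·-0.884) / (6) = -0.275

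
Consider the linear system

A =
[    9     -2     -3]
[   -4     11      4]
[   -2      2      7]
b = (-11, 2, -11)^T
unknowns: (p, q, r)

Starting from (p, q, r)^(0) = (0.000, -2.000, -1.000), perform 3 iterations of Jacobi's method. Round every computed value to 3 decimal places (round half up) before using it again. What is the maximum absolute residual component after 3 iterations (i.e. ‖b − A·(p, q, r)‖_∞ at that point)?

Iteration 1:
  p = (-11 - (-2)·-2.000 - (-3)·-1.000) / (9) = -2.000
  q = (2 - (-4)·0.000 - (4)·-1.000) / (11) = 0.545
  r = (-11 - (-2)·0.000 - (2)·-2.000) / (7) = -1.000
Iteration 2:
  p = (-11 - (-2)·0.545 - (-3)·-1.000) / (9) = -1.434
  q = (2 - (-4)·-2.000 - (4)·-1.000) / (11) = -0.182
  r = (-11 - (-2)·-2.000 - (2)·0.545) / (7) = -2.299
Iteration 3:
  p = (-11 - (-2)·-0.182 - (-3)·-2.299) / (9) = -2.029
  q = (2 - (-4)·-1.434 - (4)·-2.299) / (11) = 0.496
  r = (-11 - (-2)·-1.434 - (2)·-0.182) / (7) = -1.929
Residual b − A·x = (2.466, -3.856, -2.547); ∞-norm = 3.856

3.856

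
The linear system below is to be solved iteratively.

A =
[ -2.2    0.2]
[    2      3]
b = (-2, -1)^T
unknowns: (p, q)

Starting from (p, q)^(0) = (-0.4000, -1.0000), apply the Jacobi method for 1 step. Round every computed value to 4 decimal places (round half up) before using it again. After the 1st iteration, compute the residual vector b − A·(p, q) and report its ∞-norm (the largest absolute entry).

2.4363

Iteration 1:
  p = (-2 - (0.2)·-1.0000) / (-2.2) = 0.8182
  q = (-1 - (2)·-0.4000) / (3) = -0.0667
Residual b − A·x = (-0.1866, -2.4363); ∞-norm = 2.4363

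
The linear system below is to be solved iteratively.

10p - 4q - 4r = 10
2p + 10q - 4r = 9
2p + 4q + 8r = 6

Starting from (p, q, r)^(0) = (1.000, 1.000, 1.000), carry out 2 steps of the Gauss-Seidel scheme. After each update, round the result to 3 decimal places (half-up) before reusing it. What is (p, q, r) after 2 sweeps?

(1.308, 0.570, 0.138)

Iteration 1:
  p = (10 - (-4)·1.000 - (-4)·1.000) / (10) = 1.800
  q = (9 - (2)·1.800 - (-4)·1.000) / (10) = 0.940
  r = (6 - (2)·1.800 - (4)·0.940) / (8) = -0.170
Iteration 2:
  p = (10 - (-4)·0.940 - (-4)·-0.170) / (10) = 1.308
  q = (9 - (2)·1.308 - (-4)·-0.170) / (10) = 0.570
  r = (6 - (2)·1.308 - (4)·0.570) / (8) = 0.138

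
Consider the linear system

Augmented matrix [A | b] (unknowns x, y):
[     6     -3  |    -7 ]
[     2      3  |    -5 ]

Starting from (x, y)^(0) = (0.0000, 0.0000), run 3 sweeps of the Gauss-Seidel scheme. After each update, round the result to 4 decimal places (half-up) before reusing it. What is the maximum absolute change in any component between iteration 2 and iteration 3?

Iteration 1:
  x = (-7 - (-3)·0.0000) / (6) = -1.1667
  y = (-5 - (2)·-1.1667) / (3) = -0.8889
Iteration 2:
  x = (-7 - (-3)·-0.8889) / (6) = -1.6111
  y = (-5 - (2)·-1.6111) / (3) = -0.5926
Iteration 3:
  x = (-7 - (-3)·-0.5926) / (6) = -1.4630
  y = (-5 - (2)·-1.4630) / (3) = -0.6913
Change: (0.1481, -0.0987) → max |·| = 0.1481

0.1481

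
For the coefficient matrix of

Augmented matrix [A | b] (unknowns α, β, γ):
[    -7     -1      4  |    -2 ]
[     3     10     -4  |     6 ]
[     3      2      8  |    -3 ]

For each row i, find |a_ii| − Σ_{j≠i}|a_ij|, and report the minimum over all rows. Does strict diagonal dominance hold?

2

row 1: |-7| − (1+4) = 2
row 2: |10| − (3+4) = 3
row 3: |8| − (3+2) = 3
minimum over rows = 2 → strictly diagonally dominant (convergence guaranteed)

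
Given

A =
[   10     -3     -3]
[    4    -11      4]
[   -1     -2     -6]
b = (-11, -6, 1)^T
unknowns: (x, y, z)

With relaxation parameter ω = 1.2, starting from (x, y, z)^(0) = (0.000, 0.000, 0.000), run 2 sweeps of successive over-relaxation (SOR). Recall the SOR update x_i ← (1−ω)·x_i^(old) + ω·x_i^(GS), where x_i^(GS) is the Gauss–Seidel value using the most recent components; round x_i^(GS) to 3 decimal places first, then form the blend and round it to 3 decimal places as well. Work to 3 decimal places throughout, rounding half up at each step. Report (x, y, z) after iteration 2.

(-1.016, 0.210, -0.087)

Iteration 1:
  x: GS value = (-11 - (-3)·0.000 - (-3)·0.000) / (10) = -1.100;  x ← (1−ω)·0.000 + ω·-1.100 = -1.320
  y: GS value = (-6 - (4)·-1.320 - (4)·0.000) / (-11) = 0.065;  y ← (1−ω)·0.000 + ω·0.065 = 0.078
  z: GS value = (1 - (-1)·-1.320 - (-2)·0.078) / (-6) = 0.027;  z ← (1−ω)·0.000 + ω·0.027 = 0.032
Iteration 2:
  x: GS value = (-11 - (-3)·0.078 - (-3)·0.032) / (10) = -1.067;  x ← (1−ω)·-1.320 + ω·-1.067 = -1.016
  y: GS value = (-6 - (4)·-1.016 - (4)·0.032) / (-11) = 0.188;  y ← (1−ω)·0.078 + ω·0.188 = 0.210
  z: GS value = (1 - (-1)·-1.016 - (-2)·0.210) / (-6) = -0.067;  z ← (1−ω)·0.032 + ω·-0.067 = -0.087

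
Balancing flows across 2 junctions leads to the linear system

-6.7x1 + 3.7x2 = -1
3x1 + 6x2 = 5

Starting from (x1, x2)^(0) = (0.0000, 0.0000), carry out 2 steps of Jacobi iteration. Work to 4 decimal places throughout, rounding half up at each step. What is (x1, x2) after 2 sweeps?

Iteration 1:
  x1 = (-1 - (3.7)·0.0000) / (-6.7) = 0.1493
  x2 = (5 - (3)·0.0000) / (6) = 0.8333
Iteration 2:
  x1 = (-1 - (3.7)·0.8333) / (-6.7) = 0.6094
  x2 = (5 - (3)·0.1493) / (6) = 0.7587

(0.6094, 0.7587)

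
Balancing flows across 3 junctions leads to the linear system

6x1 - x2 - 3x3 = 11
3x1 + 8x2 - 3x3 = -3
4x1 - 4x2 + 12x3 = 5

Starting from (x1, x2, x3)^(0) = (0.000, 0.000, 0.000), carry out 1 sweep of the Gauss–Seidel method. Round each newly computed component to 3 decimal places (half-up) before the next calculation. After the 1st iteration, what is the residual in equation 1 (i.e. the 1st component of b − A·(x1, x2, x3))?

Iteration 1:
  x1 = (11 - (-1)·0.000 - (-3)·0.000) / (6) = 1.833
  x2 = (-3 - (3)·1.833 - (-3)·0.000) / (8) = -1.062
  x3 = (5 - (4)·1.833 - (-4)·-1.062) / (12) = -0.548
Residual b − A·x = (-2.704, -1.647, -0.004)

-2.704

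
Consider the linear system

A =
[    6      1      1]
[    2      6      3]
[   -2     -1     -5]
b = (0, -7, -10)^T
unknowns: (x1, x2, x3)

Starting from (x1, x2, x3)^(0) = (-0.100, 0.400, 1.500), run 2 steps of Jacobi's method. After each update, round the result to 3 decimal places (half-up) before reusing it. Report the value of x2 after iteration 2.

Iteration 1:
  x1 = (0 - (1)·0.400 - (1)·1.500) / (6) = -0.317
  x2 = (-7 - (2)·-0.100 - (3)·1.500) / (6) = -1.883
  x3 = (-10 - (-2)·-0.100 - (-1)·0.400) / (-5) = 1.960
Iteration 2:
  x1 = (0 - (1)·-1.883 - (1)·1.960) / (6) = -0.013
  x2 = (-7 - (2)·-0.317 - (3)·1.960) / (6) = -2.041
  x3 = (-10 - (-2)·-0.317 - (-1)·-1.883) / (-5) = 2.503

-2.041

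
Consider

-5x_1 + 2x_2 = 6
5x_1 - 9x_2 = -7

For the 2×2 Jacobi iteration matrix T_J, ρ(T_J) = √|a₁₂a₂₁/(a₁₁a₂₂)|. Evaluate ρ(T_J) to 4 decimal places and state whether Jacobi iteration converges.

a₁₂a₂₁/(a₁₁a₂₂) = (2)·(5) / ((-5)·(-9)) = 0.222222
ρ = √|0.222222| = √0.222222 = 0.4714
ρ < 1, so Jacobi converges

0.4714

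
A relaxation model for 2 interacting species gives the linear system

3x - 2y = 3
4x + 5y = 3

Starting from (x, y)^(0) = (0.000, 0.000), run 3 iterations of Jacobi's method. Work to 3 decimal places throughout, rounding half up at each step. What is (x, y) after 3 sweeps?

Iteration 1:
  x = (3 - (-2)·0.000) / (3) = 1.000
  y = (3 - (4)·0.000) / (5) = 0.600
Iteration 2:
  x = (3 - (-2)·0.600) / (3) = 1.400
  y = (3 - (4)·1.000) / (5) = -0.200
Iteration 3:
  x = (3 - (-2)·-0.200) / (3) = 0.867
  y = (3 - (4)·1.400) / (5) = -0.520

(0.867, -0.520)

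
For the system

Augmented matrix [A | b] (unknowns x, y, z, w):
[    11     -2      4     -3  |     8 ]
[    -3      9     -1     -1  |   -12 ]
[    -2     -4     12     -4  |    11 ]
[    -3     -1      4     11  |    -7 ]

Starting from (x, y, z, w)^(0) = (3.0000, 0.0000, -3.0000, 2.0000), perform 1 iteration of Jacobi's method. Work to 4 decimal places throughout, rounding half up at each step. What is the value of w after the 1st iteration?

1.2727

Iteration 1:
  x = (8 - (-2)·0.0000 - (4)·-3.0000 - (-3)·2.0000) / (11) = 2.3636
  y = (-12 - (-3)·3.0000 - (-1)·-3.0000 - (-1)·2.0000) / (9) = -0.4444
  z = (11 - (-2)·3.0000 - (-4)·0.0000 - (-4)·2.0000) / (12) = 2.0833
  w = (-7 - (-3)·3.0000 - (-1)·0.0000 - (4)·-3.0000) / (11) = 1.2727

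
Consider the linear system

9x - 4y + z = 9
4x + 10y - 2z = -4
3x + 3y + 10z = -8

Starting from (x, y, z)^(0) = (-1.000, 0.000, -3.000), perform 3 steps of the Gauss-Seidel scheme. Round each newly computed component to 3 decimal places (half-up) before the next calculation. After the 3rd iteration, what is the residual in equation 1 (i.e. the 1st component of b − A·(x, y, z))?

Iteration 1:
  x = (9 - (-4)·0.000 - (1)·-3.000) / (9) = 1.333
  y = (-4 - (4)·1.333 - (-2)·-3.000) / (10) = -1.533
  z = (-8 - (3)·1.333 - (3)·-1.533) / (10) = -0.740
Iteration 2:
  x = (9 - (-4)·-1.533 - (1)·-0.740) / (9) = 0.401
  y = (-4 - (4)·0.401 - (-2)·-0.740) / (10) = -0.708
  z = (-8 - (3)·0.401 - (3)·-0.708) / (10) = -0.708
Iteration 3:
  x = (9 - (-4)·-0.708 - (1)·-0.708) / (9) = 0.764
  y = (-4 - (4)·0.764 - (-2)·-0.708) / (10) = -0.847
  z = (-8 - (3)·0.764 - (3)·-0.847) / (10) = -0.775
Residual b − A·x = (-0.489, -0.136, -0.001)

-0.489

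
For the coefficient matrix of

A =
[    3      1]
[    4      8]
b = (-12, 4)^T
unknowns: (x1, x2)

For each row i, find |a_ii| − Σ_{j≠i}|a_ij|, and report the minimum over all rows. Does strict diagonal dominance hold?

row 1: |3| − (1) = 2
row 2: |8| − (4) = 4
minimum over rows = 2 → strictly diagonally dominant (convergence guaranteed)

2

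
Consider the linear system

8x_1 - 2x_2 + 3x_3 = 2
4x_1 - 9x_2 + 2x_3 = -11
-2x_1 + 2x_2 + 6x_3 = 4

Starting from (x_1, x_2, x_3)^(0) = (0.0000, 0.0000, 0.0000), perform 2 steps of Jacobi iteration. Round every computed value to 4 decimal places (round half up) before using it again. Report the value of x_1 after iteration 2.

0.3055

Iteration 1:
  x_1 = (2 - (-2)·0.0000 - (3)·0.0000) / (8) = 0.2500
  x_2 = (-11 - (4)·0.0000 - (2)·0.0000) / (-9) = 1.2222
  x_3 = (4 - (-2)·0.0000 - (2)·0.0000) / (6) = 0.6667
Iteration 2:
  x_1 = (2 - (-2)·1.2222 - (3)·0.6667) / (8) = 0.3055
  x_2 = (-11 - (4)·0.2500 - (2)·0.6667) / (-9) = 1.4815
  x_3 = (4 - (-2)·0.2500 - (2)·1.2222) / (6) = 0.3426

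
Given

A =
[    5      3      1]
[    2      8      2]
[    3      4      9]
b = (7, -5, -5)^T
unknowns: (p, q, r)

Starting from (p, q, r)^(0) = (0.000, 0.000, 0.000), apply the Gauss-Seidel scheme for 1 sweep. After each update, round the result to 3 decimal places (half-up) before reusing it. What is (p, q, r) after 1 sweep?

Iteration 1:
  p = (7 - (3)·0.000 - (1)·0.000) / (5) = 1.400
  q = (-5 - (2)·1.400 - (2)·0.000) / (8) = -0.975
  r = (-5 - (3)·1.400 - (4)·-0.975) / (9) = -0.589

(1.400, -0.975, -0.589)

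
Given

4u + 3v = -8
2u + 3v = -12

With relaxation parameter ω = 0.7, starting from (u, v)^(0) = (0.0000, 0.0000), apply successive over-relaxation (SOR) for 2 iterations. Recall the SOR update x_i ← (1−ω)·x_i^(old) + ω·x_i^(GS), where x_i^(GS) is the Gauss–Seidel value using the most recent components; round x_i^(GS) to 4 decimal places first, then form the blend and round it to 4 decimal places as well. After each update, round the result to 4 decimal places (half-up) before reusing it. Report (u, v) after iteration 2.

(-0.6930, -3.1206)

Iteration 1:
  u: GS value = (-8 - (3)·0.0000) / (4) = -2.0000;  u ← (1−ω)·0.0000 + ω·-2.0000 = -1.4000
  v: GS value = (-12 - (2)·-1.4000) / (3) = -3.0667;  v ← (1−ω)·0.0000 + ω·-3.0667 = -2.1467
Iteration 2:
  u: GS value = (-8 - (3)·-2.1467) / (4) = -0.3900;  u ← (1−ω)·-1.4000 + ω·-0.3900 = -0.6930
  v: GS value = (-12 - (2)·-0.6930) / (3) = -3.5380;  v ← (1−ω)·-2.1467 + ω·-3.5380 = -3.1206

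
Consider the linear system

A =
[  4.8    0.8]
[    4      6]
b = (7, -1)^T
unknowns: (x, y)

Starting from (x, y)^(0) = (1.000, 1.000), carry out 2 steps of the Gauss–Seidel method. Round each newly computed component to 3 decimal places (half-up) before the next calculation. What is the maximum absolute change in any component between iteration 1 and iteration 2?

0.338

Iteration 1:
  x = (7 - (0.8)·1.000) / (4.8) = 1.292
  y = (-1 - (4)·1.292) / (6) = -1.028
Iteration 2:
  x = (7 - (0.8)·-1.028) / (4.8) = 1.630
  y = (-1 - (4)·1.630) / (6) = -1.253
Change: (0.338, -0.225) → max |·| = 0.338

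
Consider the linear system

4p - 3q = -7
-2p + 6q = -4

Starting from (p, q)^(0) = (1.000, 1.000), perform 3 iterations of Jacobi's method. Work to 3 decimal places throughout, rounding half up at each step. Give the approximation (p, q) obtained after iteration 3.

(-2.500, -1.333)

Iteration 1:
  p = (-7 - (-3)·1.000) / (4) = -1.000
  q = (-4 - (-2)·1.000) / (6) = -0.333
Iteration 2:
  p = (-7 - (-3)·-0.333) / (4) = -2.000
  q = (-4 - (-2)·-1.000) / (6) = -1.000
Iteration 3:
  p = (-7 - (-3)·-1.000) / (4) = -2.500
  q = (-4 - (-2)·-2.000) / (6) = -1.333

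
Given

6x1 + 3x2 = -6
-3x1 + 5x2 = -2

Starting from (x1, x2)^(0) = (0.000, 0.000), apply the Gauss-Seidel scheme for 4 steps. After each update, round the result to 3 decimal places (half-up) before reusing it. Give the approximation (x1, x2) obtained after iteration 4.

Iteration 1:
  x1 = (-6 - (3)·0.000) / (6) = -1.000
  x2 = (-2 - (-3)·-1.000) / (5) = -1.000
Iteration 2:
  x1 = (-6 - (3)·-1.000) / (6) = -0.500
  x2 = (-2 - (-3)·-0.500) / (5) = -0.700
Iteration 3:
  x1 = (-6 - (3)·-0.700) / (6) = -0.650
  x2 = (-2 - (-3)·-0.650) / (5) = -0.790
Iteration 4:
  x1 = (-6 - (3)·-0.790) / (6) = -0.605
  x2 = (-2 - (-3)·-0.605) / (5) = -0.763

(-0.605, -0.763)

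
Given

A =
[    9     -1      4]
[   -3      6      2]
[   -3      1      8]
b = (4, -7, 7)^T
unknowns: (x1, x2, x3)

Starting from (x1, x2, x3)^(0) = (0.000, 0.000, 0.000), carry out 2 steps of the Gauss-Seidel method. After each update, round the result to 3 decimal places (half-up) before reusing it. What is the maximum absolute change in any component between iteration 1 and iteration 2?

Iteration 1:
  x1 = (4 - (-1)·0.000 - (4)·0.000) / (9) = 0.444
  x2 = (-7 - (-3)·0.444 - (2)·0.000) / (6) = -0.945
  x3 = (7 - (-3)·0.444 - (1)·-0.945) / (8) = 1.160
Iteration 2:
  x1 = (4 - (-1)·-0.945 - (4)·1.160) / (9) = -0.176
  x2 = (-7 - (-3)·-0.176 - (2)·1.160) / (6) = -1.641
  x3 = (7 - (-3)·-0.176 - (1)·-1.641) / (8) = 1.014
Change: (-0.620, -0.696, -0.146) → max |·| = 0.696

0.696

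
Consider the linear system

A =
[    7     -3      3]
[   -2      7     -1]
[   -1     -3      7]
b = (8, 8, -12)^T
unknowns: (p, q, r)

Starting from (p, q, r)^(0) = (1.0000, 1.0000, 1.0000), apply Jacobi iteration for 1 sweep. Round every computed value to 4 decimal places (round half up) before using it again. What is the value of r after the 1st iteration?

Iteration 1:
  p = (8 - (-3)·1.0000 - (3)·1.0000) / (7) = 1.1429
  q = (8 - (-2)·1.0000 - (-1)·1.0000) / (7) = 1.5714
  r = (-12 - (-1)·1.0000 - (-3)·1.0000) / (7) = -1.1429

-1.1429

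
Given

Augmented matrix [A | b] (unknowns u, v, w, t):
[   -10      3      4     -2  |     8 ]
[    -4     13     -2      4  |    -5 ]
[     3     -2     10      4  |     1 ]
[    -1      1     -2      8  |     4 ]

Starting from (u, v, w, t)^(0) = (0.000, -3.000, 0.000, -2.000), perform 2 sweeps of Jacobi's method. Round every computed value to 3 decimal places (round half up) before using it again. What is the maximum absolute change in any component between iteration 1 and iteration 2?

1.239

Iteration 1:
  u = (8 - (3)·-3.000 - (4)·0.000 - (-2)·-2.000) / (-10) = -1.300
  v = (-5 - (-4)·0.000 - (-2)·0.000 - (4)·-2.000) / (13) = 0.231
  w = (1 - (3)·0.000 - (-2)·-3.000 - (4)·-2.000) / (10) = 0.300
  t = (4 - (-1)·0.000 - (1)·-3.000 - (-2)·0.000) / (8) = 0.875
Iteration 2:
  u = (8 - (3)·0.231 - (4)·0.300 - (-2)·0.875) / (-10) = -0.786
  v = (-5 - (-4)·-1.300 - (-2)·0.300 - (4)·0.875) / (13) = -1.008
  w = (1 - (3)·-1.300 - (-2)·0.231 - (4)·0.875) / (10) = 0.186
  t = (4 - (-1)·-1.300 - (1)·0.231 - (-2)·0.300) / (8) = 0.384
Change: (0.514, -1.239, -0.114, -0.491) → max |·| = 1.239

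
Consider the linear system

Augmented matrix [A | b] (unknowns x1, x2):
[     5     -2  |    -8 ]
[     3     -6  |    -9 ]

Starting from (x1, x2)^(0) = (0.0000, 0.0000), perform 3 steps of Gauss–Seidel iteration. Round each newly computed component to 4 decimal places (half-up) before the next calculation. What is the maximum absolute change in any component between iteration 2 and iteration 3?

Iteration 1:
  x1 = (-8 - (-2)·0.0000) / (5) = -1.6000
  x2 = (-9 - (3)·-1.6000) / (-6) = 0.7000
Iteration 2:
  x1 = (-8 - (-2)·0.7000) / (5) = -1.3200
  x2 = (-9 - (3)·-1.3200) / (-6) = 0.8400
Iteration 3:
  x1 = (-8 - (-2)·0.8400) / (5) = -1.2640
  x2 = (-9 - (3)·-1.2640) / (-6) = 0.8680
Change: (0.0560, 0.0280) → max |·| = 0.0560

0.0560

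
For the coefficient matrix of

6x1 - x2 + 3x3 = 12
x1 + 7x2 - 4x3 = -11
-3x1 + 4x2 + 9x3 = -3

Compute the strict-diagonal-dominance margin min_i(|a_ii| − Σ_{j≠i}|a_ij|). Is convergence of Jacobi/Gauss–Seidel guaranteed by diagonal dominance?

row 1: |6| − (1+3) = 2
row 2: |7| − (1+4) = 2
row 3: |9| − (3+4) = 2
minimum over rows = 2 → strictly diagonally dominant (convergence guaranteed)

2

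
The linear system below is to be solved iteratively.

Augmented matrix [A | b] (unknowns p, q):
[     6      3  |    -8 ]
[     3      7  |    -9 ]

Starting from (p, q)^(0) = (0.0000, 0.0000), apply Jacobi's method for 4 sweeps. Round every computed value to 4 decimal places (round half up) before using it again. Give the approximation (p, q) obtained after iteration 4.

Iteration 1:
  p = (-8 - (3)·0.0000) / (6) = -1.3333
  q = (-9 - (3)·0.0000) / (7) = -1.2857
Iteration 2:
  p = (-8 - (3)·-1.2857) / (6) = -0.6905
  q = (-9 - (3)·-1.3333) / (7) = -0.7143
Iteration 3:
  p = (-8 - (3)·-0.7143) / (6) = -0.9762
  q = (-9 - (3)·-0.6905) / (7) = -0.9898
Iteration 4:
  p = (-8 - (3)·-0.9898) / (6) = -0.8384
  q = (-9 - (3)·-0.9762) / (7) = -0.8673

(-0.8384, -0.8673)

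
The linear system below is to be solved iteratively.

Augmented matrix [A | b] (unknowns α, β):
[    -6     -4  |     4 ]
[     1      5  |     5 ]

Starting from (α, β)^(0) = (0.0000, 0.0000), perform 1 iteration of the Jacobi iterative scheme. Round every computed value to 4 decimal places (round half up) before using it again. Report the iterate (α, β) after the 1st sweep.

Iteration 1:
  α = (4 - (-4)·0.0000) / (-6) = -0.6667
  β = (5 - (1)·0.0000) / (5) = 1.0000

(-0.6667, 1.0000)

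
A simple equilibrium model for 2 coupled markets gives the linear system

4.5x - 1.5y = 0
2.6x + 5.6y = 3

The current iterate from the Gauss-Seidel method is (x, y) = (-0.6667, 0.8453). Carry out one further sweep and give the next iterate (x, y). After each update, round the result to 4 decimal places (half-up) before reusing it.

One sweep:
  x = (0 - (-1.5)·0.8453) / (4.5) = 0.2818
  y = (3 - (2.6)·0.2818) / (5.6) = 0.4049

(0.2818, 0.4049)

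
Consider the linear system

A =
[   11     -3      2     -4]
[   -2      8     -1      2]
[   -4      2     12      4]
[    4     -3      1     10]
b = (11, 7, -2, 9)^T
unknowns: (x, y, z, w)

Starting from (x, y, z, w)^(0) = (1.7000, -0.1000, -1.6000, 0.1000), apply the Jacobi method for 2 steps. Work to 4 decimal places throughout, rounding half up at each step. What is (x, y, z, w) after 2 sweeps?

Iteration 1:
  x = (11 - (-3)·-0.1000 - (2)·-1.6000 - (-4)·0.1000) / (11) = 1.3000
  y = (7 - (-2)·1.7000 - (-1)·-1.6000 - (2)·0.1000) / (8) = 1.0750
  z = (-2 - (-4)·1.7000 - (2)·-0.1000 - (4)·0.1000) / (12) = 0.3833
  w = (9 - (4)·1.7000 - (-3)·-0.1000 - (1)·-1.6000) / (10) = 0.3500
Iteration 2:
  x = (11 - (-3)·1.0750 - (2)·0.3833 - (-4)·0.3500) / (11) = 1.3508
  y = (7 - (-2)·1.3000 - (-1)·0.3833 - (2)·0.3500) / (8) = 1.1604
  z = (-2 - (-4)·1.3000 - (2)·1.0750 - (4)·0.3500) / (12) = -0.0292
  w = (9 - (4)·1.3000 - (-3)·1.0750 - (1)·0.3833) / (10) = 0.6642

(1.3508, 1.1604, -0.0292, 0.6642)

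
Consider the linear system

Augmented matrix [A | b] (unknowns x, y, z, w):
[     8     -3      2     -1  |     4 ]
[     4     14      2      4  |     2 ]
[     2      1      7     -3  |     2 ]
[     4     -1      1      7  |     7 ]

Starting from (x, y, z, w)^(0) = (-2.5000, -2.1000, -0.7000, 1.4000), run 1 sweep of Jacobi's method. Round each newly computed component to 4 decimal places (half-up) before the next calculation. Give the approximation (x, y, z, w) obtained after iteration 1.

(0.0625, 0.5571, 1.9000, 2.2286)

Iteration 1:
  x = (4 - (-3)·-2.1000 - (2)·-0.7000 - (-1)·1.4000) / (8) = 0.0625
  y = (2 - (4)·-2.5000 - (2)·-0.7000 - (4)·1.4000) / (14) = 0.5571
  z = (2 - (2)·-2.5000 - (1)·-2.1000 - (-3)·1.4000) / (7) = 1.9000
  w = (7 - (4)·-2.5000 - (-1)·-2.1000 - (1)·-0.7000) / (7) = 2.2286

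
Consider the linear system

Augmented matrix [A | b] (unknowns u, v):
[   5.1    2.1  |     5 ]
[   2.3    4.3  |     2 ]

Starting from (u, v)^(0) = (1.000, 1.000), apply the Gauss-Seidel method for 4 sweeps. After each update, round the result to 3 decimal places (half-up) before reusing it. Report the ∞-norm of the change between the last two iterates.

0.017

Iteration 1:
  u = (5 - (2.1)·1.000) / (5.1) = 0.569
  v = (2 - (2.3)·0.569) / (4.3) = 0.161
Iteration 2:
  u = (5 - (2.1)·0.161) / (5.1) = 0.914
  v = (2 - (2.3)·0.914) / (4.3) = -0.024
Iteration 3:
  u = (5 - (2.1)·-0.024) / (5.1) = 0.990
  v = (2 - (2.3)·0.990) / (4.3) = -0.064
Iteration 4:
  u = (5 - (2.1)·-0.064) / (5.1) = 1.007
  v = (2 - (2.3)·1.007) / (4.3) = -0.074
Change: (0.017, -0.010) → max |·| = 0.017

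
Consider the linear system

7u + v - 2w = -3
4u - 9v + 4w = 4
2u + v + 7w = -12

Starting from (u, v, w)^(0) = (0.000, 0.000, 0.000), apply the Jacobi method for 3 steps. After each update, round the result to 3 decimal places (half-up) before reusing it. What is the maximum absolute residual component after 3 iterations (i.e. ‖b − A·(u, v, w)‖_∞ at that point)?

1.792

Iteration 1:
  u = (-3 - (1)·0.000 - (-2)·0.000) / (7) = -0.429
  v = (4 - (4)·0.000 - (4)·0.000) / (-9) = -0.444
  w = (-12 - (2)·0.000 - (1)·0.000) / (7) = -1.714
Iteration 2:
  u = (-3 - (1)·-0.444 - (-2)·-1.714) / (7) = -0.855
  v = (4 - (4)·-0.429 - (4)·-1.714) / (-9) = -1.397
  w = (-12 - (2)·-0.429 - (1)·-0.444) / (7) = -1.528
Iteration 3:
  u = (-3 - (1)·-1.397 - (-2)·-1.528) / (7) = -0.666
  v = (4 - (4)·-0.855 - (4)·-1.528) / (-9) = -1.504
  w = (-12 - (2)·-0.855 - (1)·-1.397) / (7) = -1.270
Residual b − A·x = (0.626, -1.792, -0.274); ∞-norm = 1.792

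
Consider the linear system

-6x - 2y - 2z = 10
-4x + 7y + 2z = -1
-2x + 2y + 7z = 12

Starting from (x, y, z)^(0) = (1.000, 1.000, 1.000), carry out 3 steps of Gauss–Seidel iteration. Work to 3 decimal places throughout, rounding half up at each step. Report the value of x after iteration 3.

Iteration 1:
  x = (10 - (-2)·1.000 - (-2)·1.000) / (-6) = -2.333
  y = (-1 - (-4)·-2.333 - (2)·1.000) / (7) = -1.762
  z = (12 - (-2)·-2.333 - (2)·-1.762) / (7) = 1.551
Iteration 2:
  x = (10 - (-2)·-1.762 - (-2)·1.551) / (-6) = -1.596
  y = (-1 - (-4)·-1.596 - (2)·1.551) / (7) = -1.498
  z = (12 - (-2)·-1.596 - (2)·-1.498) / (7) = 1.686
Iteration 3:
  x = (10 - (-2)·-1.498 - (-2)·1.686) / (-6) = -1.729
  y = (-1 - (-4)·-1.729 - (2)·1.686) / (7) = -1.613
  z = (12 - (-2)·-1.729 - (2)·-1.613) / (7) = 1.681

-1.729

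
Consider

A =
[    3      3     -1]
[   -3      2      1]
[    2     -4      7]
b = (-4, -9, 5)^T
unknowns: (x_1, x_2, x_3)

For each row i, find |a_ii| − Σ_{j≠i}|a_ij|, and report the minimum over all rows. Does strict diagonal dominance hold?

-2

row 1: |3| − (3+1) = -1
row 2: |2| − (3+1) = -2
row 3: |7| − (2+4) = 1
minimum over rows = -2 → not strictly diagonally dominant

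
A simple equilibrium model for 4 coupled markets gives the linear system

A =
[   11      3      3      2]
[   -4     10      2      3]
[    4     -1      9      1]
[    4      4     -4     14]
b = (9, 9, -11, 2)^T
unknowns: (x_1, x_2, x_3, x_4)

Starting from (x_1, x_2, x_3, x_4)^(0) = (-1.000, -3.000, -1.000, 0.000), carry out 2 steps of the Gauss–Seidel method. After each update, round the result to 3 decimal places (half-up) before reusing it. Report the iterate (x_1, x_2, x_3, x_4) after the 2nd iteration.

(1.085, 2.147, -1.303, -1.153)

Iteration 1:
  x_1 = (9 - (3)·-3.000 - (3)·-1.000 - (2)·0.000) / (11) = 1.909
  x_2 = (9 - (-4)·1.909 - (2)·-1.000 - (3)·0.000) / (10) = 1.864
  x_3 = (-11 - (4)·1.909 - (-1)·1.864 - (1)·0.000) / (9) = -1.864
  x_4 = (2 - (4)·1.909 - (4)·1.864 - (-4)·-1.864) / (14) = -1.468
Iteration 2:
  x_1 = (9 - (3)·1.864 - (3)·-1.864 - (2)·-1.468) / (11) = 1.085
  x_2 = (9 - (-4)·1.085 - (2)·-1.864 - (3)·-1.468) / (10) = 2.147
  x_3 = (-11 - (4)·1.085 - (-1)·2.147 - (1)·-1.468) / (9) = -1.303
  x_4 = (2 - (4)·1.085 - (4)·2.147 - (-4)·-1.303) / (14) = -1.153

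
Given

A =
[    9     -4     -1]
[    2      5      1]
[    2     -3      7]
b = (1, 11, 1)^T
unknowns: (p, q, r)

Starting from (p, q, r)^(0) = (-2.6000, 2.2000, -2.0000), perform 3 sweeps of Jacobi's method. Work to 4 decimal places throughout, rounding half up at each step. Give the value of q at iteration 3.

1.1361

Iteration 1:
  p = (1 - (-4)·2.2000 - (-1)·-2.0000) / (9) = 0.8667
  q = (11 - (2)·-2.6000 - (1)·-2.0000) / (5) = 3.6400
  r = (1 - (2)·-2.6000 - (-3)·2.2000) / (7) = 1.8286
Iteration 2:
  p = (1 - (-4)·3.6400 - (-1)·1.8286) / (9) = 1.9321
  q = (11 - (2)·0.8667 - (1)·1.8286) / (5) = 1.4876
  r = (1 - (2)·0.8667 - (-3)·3.6400) / (7) = 1.4552
Iteration 3:
  p = (1 - (-4)·1.4876 - (-1)·1.4552) / (9) = 0.9340
  q = (11 - (2)·1.9321 - (1)·1.4552) / (5) = 1.1361
  r = (1 - (2)·1.9321 - (-3)·1.4876) / (7) = 0.2284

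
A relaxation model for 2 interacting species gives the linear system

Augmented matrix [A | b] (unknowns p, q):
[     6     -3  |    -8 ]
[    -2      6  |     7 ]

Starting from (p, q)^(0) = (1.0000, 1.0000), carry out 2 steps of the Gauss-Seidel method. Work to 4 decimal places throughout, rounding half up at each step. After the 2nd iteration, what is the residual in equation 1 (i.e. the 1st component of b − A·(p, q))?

Iteration 1:
  p = (-8 - (-3)·1.0000) / (6) = -0.8333
  q = (7 - (-2)·-0.8333) / (6) = 0.8889
Iteration 2:
  p = (-8 - (-3)·0.8889) / (6) = -0.8889
  q = (7 - (-2)·-0.8889) / (6) = 0.8704
Residual b − A·x = (-0.0554, -0.0002)

-0.0554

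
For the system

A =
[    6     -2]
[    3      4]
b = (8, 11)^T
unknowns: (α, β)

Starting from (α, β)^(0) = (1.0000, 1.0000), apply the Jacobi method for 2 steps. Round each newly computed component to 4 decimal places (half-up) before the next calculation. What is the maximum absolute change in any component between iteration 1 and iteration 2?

0.5000

Iteration 1:
  α = (8 - (-2)·1.0000) / (6) = 1.6667
  β = (11 - (3)·1.0000) / (4) = 2.0000
Iteration 2:
  α = (8 - (-2)·2.0000) / (6) = 2.0000
  β = (11 - (3)·1.6667) / (4) = 1.5000
Change: (0.3333, -0.5000) → max |·| = 0.5000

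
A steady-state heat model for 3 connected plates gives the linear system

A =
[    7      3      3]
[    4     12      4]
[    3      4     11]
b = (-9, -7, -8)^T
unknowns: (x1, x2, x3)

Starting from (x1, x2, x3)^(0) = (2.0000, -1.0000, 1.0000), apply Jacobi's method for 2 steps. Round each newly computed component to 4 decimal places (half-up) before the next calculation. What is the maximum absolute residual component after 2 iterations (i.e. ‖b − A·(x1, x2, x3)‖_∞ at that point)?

10.1308

Iteration 1:
  x1 = (-9 - (3)·-1.0000 - (3)·1.0000) / (7) = -1.2857
  x2 = (-7 - (4)·2.0000 - (4)·1.0000) / (12) = -1.5833
  x3 = (-8 - (3)·2.0000 - (4)·-1.0000) / (11) = -0.9091
Iteration 2:
  x1 = (-9 - (3)·-1.5833 - (3)·-0.9091) / (7) = -0.2175
  x2 = (-7 - (4)·-1.2857 - (4)·-0.9091) / (12) = 0.1483
  x3 = (-8 - (3)·-1.2857 - (4)·-1.5833) / (11) = 0.1991
Residual b − A·x = (-8.5197, -8.7060, -10.1308); ∞-norm = 10.1308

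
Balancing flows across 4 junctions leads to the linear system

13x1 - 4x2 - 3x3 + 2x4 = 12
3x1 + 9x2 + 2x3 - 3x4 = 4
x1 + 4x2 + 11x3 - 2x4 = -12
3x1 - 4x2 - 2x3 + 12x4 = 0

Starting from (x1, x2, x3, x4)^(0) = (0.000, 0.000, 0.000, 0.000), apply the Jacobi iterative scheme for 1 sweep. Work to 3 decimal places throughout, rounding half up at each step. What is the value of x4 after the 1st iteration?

0.000

Iteration 1:
  x1 = (12 - (-4)·0.000 - (-3)·0.000 - (2)·0.000) / (13) = 0.923
  x2 = (4 - (3)·0.000 - (2)·0.000 - (-3)·0.000) / (9) = 0.444
  x3 = (-12 - (1)·0.000 - (4)·0.000 - (-2)·0.000) / (11) = -1.091
  x4 = (0 - (3)·0.000 - (-4)·0.000 - (-2)·0.000) / (12) = 0.000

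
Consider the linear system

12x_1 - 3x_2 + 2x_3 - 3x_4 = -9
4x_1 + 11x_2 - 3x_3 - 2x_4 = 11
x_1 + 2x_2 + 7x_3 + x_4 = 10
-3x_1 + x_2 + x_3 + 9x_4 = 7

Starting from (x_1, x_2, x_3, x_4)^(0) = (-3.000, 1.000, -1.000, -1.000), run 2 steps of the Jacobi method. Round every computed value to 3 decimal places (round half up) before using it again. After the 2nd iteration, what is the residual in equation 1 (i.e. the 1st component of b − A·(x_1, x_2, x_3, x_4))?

Iteration 1:
  x_1 = (-9 - (-3)·1.000 - (2)·-1.000 - (-3)·-1.000) / (12) = -0.583
  x_2 = (11 - (4)·-3.000 - (-3)·-1.000 - (-2)·-1.000) / (11) = 1.636
  x_3 = (10 - (1)·-3.000 - (2)·1.000 - (1)·-1.000) / (7) = 1.714
  x_4 = (7 - (-3)·-3.000 - (1)·1.000 - (1)·-1.000) / (9) = -0.222
Iteration 2:
  x_1 = (-9 - (-3)·1.636 - (2)·1.714 - (-3)·-0.222) / (12) = -0.682
  x_2 = (11 - (4)·-0.583 - (-3)·1.714 - (-2)·-0.222) / (11) = 1.639
  x_3 = (10 - (1)·-0.583 - (2)·1.636 - (1)·-0.222) / (7) = 1.076
  x_4 = (7 - (-3)·-0.583 - (1)·1.636 - (1)·1.714) / (9) = 0.211
Residual b − A·x = (2.582, -0.651, -0.339, 0.340)

2.582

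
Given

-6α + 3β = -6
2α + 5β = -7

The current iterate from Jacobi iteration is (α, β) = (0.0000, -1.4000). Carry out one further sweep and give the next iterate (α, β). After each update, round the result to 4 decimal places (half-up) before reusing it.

(0.3000, -1.4000)

One sweep:
  α = (-6 - (3)·-1.4000) / (-6) = 0.3000
  β = (-7 - (2)·0.0000) / (5) = -1.4000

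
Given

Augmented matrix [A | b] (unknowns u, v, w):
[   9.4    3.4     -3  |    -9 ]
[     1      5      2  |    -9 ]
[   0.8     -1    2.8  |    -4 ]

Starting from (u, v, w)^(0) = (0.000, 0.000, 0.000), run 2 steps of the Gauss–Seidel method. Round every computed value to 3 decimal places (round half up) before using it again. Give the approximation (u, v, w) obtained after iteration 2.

(-0.928, -0.922, -1.493)

Iteration 1:
  u = (-9 - (3.4)·0.000 - (-3)·0.000) / (9.4) = -0.957
  v = (-9 - (1)·-0.957 - (2)·0.000) / (5) = -1.609
  w = (-4 - (0.8)·-0.957 - (-1)·-1.609) / (2.8) = -1.730
Iteration 2:
  u = (-9 - (3.4)·-1.609 - (-3)·-1.730) / (9.4) = -0.928
  v = (-9 - (1)·-0.928 - (2)·-1.730) / (5) = -0.922
  w = (-4 - (0.8)·-0.928 - (-1)·-0.922) / (2.8) = -1.493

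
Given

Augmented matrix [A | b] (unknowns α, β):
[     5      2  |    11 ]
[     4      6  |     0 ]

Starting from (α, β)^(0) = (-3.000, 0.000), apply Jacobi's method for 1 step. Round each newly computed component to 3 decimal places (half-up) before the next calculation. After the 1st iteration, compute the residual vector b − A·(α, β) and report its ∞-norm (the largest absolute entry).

20.800

Iteration 1:
  α = (11 - (2)·0.000) / (5) = 2.200
  β = (0 - (4)·-3.000) / (6) = 2.000
Residual b − A·x = (-4.000, -20.800); ∞-norm = 20.800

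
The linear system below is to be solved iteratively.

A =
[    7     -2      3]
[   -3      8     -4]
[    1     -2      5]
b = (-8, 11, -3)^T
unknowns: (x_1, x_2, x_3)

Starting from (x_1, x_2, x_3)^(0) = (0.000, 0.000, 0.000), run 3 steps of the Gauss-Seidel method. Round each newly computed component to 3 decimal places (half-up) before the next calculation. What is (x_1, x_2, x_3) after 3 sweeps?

(-0.841, 1.057, -0.009)

Iteration 1:
  x_1 = (-8 - (-2)·0.000 - (3)·0.000) / (7) = -1.143
  x_2 = (11 - (-3)·-1.143 - (-4)·0.000) / (8) = 0.946
  x_3 = (-3 - (1)·-1.143 - (-2)·0.946) / (5) = 0.007
Iteration 2:
  x_1 = (-8 - (-2)·0.946 - (3)·0.007) / (7) = -0.876
  x_2 = (11 - (-3)·-0.876 - (-4)·0.007) / (8) = 1.050
  x_3 = (-3 - (1)·-0.876 - (-2)·1.050) / (5) = -0.005
Iteration 3:
  x_1 = (-8 - (-2)·1.050 - (3)·-0.005) / (7) = -0.841
  x_2 = (11 - (-3)·-0.841 - (-4)·-0.005) / (8) = 1.057
  x_3 = (-3 - (1)·-0.841 - (-2)·1.057) / (5) = -0.009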